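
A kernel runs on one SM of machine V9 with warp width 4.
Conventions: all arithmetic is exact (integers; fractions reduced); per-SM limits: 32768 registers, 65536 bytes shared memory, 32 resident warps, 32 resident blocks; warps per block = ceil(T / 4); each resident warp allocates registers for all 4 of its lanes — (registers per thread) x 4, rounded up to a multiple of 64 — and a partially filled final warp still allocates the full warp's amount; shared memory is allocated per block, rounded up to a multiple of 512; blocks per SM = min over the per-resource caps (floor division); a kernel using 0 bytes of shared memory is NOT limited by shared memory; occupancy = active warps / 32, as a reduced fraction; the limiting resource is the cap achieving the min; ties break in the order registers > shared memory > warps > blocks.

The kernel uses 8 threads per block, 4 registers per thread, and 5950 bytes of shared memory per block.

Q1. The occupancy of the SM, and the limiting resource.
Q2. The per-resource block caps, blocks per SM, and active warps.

Answer: occupancy 5/8, limited by shared memory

registers: 256 blocks
shared memory: 10 blocks
warps: 16 blocks
blocks: 32 blocks

Answer: 10 blocks, 20 active warps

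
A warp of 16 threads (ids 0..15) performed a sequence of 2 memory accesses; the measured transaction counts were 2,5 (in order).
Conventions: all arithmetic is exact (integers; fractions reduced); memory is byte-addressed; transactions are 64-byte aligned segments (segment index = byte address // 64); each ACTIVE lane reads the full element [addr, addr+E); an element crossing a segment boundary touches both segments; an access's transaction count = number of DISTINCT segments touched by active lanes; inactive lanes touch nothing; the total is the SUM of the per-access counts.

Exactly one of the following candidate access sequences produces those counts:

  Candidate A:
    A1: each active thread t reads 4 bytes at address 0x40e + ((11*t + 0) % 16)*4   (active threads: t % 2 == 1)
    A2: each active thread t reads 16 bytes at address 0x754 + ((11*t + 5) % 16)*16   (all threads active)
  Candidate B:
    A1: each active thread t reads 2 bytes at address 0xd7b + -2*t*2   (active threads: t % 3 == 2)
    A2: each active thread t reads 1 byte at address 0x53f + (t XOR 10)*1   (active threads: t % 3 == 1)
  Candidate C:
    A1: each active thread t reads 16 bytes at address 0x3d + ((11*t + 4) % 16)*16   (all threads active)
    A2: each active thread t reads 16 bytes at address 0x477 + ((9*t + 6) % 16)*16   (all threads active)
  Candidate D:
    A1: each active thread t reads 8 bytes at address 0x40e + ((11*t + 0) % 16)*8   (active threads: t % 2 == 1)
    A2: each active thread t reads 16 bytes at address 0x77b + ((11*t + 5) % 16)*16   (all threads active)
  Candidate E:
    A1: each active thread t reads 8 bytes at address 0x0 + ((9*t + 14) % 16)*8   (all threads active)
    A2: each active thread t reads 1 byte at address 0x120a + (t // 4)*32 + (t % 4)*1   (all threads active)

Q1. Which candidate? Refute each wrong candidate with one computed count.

B: A1 gives 1 transaction, not 2
C: A1 gives 5 transactions, not 2
D: A1 gives 3 transactions, not 2
E: A2 gives 2 transactions, not 5
A: all counts match (2,5)

Answer: A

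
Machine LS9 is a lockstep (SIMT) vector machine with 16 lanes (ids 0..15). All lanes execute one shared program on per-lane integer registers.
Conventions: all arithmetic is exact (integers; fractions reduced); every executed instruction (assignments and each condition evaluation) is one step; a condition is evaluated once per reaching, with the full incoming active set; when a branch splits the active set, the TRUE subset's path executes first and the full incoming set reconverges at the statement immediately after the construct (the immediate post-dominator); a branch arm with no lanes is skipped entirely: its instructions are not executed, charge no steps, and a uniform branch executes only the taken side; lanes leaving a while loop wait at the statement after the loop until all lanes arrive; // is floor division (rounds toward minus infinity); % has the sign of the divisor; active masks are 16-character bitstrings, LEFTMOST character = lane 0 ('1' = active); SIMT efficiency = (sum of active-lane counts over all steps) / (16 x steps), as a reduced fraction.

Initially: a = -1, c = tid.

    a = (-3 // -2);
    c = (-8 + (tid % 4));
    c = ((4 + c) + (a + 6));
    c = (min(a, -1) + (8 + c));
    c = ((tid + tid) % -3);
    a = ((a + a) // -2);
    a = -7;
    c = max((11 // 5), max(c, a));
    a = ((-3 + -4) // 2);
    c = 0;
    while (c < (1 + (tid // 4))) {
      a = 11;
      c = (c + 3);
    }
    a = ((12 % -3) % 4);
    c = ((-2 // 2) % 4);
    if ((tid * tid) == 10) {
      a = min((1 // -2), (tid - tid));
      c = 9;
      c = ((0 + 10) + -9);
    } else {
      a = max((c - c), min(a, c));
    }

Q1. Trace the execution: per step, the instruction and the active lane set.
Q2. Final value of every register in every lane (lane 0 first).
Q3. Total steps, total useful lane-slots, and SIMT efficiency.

step 0: a <- (-3 // -2)              1111111111111111
step 1: c <- (-8 + (tid % 4))        1111111111111111
step 2: c <- ((4 + c) + (a + 6))     1111111111111111
step 3: c <- (min(a, -1) + (8 + c))  1111111111111111
step 4: c <- ((tid + tid) % -3)      1111111111111111
step 5: a <- ((a + a) // -2)         1111111111111111
step 6: a <- -7                      1111111111111111
step 7: c <- max((11 // 5), max(c, a)) 1111111111111111
step 8: a <- ((-3 + -4) // 2)        1111111111111111
step 9: c <- 0                       1111111111111111
step 10: eval (c < (1 + (tid // 4)))  1111111111111111
step 11: a <- 11                      1111111111111111
step 12: c <- (c + 3)                 1111111111111111
step 13: eval (c < (1 + (tid // 4)))  1111111111111111
step 14: a <- 11                      0000000000001111
step 15: c <- (c + 3)                 0000000000001111
step 16: eval (c < (1 + (tid // 4)))  0000000000001111
step 17: a <- ((12 % -3) % 4)         1111111111111111
step 18: c <- ((-2 // 2) % 4)         1111111111111111
step 19: eval ((tid * tid) == 10)     1111111111111111
step 20: a <- max((c - c), min(a, c)) 1111111111111111

Answer: 21 steps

a: 0,0,0,0,0,0,0,0,0,0,0,0,0,0,0,0
c: 3,3,3,3,3,3,3,3,3,3,3,3,3,3,3,3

steps = 21; useful = 300; efficiency = 300/336 = 25/28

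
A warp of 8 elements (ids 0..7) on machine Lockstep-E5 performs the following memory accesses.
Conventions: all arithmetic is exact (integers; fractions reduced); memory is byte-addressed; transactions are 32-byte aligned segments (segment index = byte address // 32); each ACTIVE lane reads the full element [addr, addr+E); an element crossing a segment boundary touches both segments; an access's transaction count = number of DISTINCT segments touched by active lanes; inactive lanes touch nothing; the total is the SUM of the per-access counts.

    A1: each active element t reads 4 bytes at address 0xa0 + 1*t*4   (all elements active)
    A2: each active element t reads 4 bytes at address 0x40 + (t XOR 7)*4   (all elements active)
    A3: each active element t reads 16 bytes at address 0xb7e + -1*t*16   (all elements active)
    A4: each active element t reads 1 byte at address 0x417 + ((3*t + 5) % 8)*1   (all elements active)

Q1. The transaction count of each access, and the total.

A1: 1 transaction
A2: 1 transaction
A3: 5 transactions
A4: 1 transaction

Answer: 1,1,5,1; total 8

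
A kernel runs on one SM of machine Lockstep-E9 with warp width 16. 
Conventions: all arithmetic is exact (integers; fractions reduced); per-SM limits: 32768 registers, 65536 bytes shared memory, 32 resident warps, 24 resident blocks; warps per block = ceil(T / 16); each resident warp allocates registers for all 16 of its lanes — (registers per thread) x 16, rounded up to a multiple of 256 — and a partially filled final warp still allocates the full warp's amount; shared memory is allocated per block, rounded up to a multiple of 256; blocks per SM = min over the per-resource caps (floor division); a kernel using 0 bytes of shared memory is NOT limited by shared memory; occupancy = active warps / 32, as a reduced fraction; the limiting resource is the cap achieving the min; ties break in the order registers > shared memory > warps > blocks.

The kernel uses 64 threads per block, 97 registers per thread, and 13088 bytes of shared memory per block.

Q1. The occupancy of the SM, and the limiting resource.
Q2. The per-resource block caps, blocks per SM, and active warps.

Answer: occupancy 1/2, limited by registers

registers: 4 blocks
shared memory: 4 blocks
warps: 8 blocks
blocks: 24 blocks

Answer: 4 blocks, 16 active warps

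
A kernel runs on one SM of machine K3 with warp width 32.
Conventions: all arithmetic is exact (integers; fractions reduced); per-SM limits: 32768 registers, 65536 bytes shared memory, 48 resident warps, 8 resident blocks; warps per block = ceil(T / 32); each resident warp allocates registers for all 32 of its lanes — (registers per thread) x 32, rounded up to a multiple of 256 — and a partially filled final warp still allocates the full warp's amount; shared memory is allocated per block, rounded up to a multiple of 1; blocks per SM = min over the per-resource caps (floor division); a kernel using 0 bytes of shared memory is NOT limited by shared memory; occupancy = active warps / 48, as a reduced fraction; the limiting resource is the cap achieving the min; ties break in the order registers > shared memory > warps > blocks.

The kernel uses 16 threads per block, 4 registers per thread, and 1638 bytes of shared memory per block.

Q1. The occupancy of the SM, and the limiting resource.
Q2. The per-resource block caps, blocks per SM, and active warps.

Answer: occupancy 1/6, limited by blocks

registers: 128 blocks
shared memory: 40 blocks
warps: 48 blocks
blocks: 8 blocks

Answer: 8 blocks, 8 active warps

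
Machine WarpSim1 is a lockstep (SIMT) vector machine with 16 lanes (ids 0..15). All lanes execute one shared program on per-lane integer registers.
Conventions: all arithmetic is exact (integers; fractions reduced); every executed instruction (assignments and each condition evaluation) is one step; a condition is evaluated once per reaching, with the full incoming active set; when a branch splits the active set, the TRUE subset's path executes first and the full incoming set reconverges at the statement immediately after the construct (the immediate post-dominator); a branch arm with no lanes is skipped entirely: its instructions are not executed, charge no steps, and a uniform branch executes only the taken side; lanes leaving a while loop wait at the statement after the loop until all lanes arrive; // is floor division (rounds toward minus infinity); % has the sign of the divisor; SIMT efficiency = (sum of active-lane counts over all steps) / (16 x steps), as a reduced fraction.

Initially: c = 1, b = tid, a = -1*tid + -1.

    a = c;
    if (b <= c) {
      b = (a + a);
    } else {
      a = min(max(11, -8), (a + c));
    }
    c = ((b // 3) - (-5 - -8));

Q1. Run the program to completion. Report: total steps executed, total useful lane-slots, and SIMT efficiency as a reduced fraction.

Answer: 5 steps, 64 useful, 4/5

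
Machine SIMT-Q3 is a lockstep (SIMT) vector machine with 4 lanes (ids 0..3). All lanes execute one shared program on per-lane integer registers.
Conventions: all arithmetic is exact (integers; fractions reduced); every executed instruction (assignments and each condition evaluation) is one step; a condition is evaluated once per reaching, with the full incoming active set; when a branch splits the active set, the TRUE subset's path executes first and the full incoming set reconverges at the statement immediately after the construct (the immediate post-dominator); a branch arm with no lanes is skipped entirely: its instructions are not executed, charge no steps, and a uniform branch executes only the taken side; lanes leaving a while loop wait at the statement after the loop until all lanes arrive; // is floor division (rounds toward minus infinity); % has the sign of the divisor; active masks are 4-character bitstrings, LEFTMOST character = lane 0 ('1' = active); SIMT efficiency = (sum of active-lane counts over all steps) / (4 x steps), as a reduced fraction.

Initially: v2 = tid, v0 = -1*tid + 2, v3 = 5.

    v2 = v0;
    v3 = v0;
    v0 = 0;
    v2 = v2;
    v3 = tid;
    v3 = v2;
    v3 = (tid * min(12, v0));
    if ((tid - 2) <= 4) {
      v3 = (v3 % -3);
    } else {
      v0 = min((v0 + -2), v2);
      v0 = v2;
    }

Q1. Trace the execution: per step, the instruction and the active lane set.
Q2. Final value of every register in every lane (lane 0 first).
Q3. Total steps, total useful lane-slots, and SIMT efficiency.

step 0: v2 <- v0                     1111
step 1: v3 <- v0                     1111
step 2: v0 <- 0                      1111
step 3: v2 <- v2                     1111
step 4: v3 <- tid                    1111
step 5: v3 <- v2                     1111
step 6: v3 <- (tid * min(12, v0))    1111
step 7: eval ((tid - 2) <= 4)        1111
step 8: v3 <- (v3 % -3)              1111

Answer: 9 steps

v2: 2,1,0,-1
v0: 0,0,0,0
v3: 0,0,0,0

steps = 9; useful = 36; efficiency = 36/36 = 1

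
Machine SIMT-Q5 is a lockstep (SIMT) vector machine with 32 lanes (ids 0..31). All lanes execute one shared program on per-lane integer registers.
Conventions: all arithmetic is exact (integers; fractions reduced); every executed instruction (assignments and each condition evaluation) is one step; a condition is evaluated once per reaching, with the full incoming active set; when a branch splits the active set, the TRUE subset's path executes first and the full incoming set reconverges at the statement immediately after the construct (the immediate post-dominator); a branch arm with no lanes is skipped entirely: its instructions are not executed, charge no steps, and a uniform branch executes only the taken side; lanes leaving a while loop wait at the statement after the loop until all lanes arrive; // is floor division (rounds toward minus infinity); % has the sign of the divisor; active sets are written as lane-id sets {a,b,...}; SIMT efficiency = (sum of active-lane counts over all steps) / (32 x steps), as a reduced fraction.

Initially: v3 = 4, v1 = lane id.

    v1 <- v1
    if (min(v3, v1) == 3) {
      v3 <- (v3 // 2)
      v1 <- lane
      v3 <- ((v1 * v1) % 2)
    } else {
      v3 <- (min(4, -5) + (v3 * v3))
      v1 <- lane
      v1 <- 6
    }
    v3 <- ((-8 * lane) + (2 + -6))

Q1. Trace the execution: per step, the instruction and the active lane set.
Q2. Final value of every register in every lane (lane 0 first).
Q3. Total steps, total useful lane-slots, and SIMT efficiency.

step 0: v1 <- v1                     {0,1,2,3,4,5,6,7,8,9,10,11,12,13,14,15,16,17,18,19,20,21,22,23,24,25,26,27,28,29,30,31}
step 1: eval (min(v3, v1) == 3)      {0,1,2,3,4,5,6,7,8,9,10,11,12,13,14,15,16,17,18,19,20,21,22,23,24,25,26,27,28,29,30,31}
step 2: v3 <- (v3 // 2)              {3}
step 3: v1 <- lane                   {3}
step 4: v3 <- ((v1 * v1) % 2)        {3}
step 5: v3 <- (min(4, -5) + (v3 * v3)) {0,1,2,4,5,6,7,8,9,10,11,12,13,14,15,16,17,18,19,20,21,22,23,24,25,26,27,28,29,30,31}
step 6: v1 <- lane                   {0,1,2,4,5,6,7,8,9,10,11,12,13,14,15,16,17,18,19,20,21,22,23,24,25,26,27,28,29,30,31}
step 7: v1 <- 6                      {0,1,2,4,5,6,7,8,9,10,11,12,13,14,15,16,17,18,19,20,21,22,23,24,25,26,27,28,29,30,31}
step 8: v3 <- ((-8 * lane) + (2 + -6)) {0,1,2,3,4,5,6,7,8,9,10,11,12,13,14,15,16,17,18,19,20,21,22,23,24,25,26,27,28,29,30,31}

Answer: 9 steps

v3: -4,-12,-20,-28,-36,-44,-52,-60,-68,-76,-84,-92,-100,-108,-116,-124,-132,-140,-148,-156,-164,-172,-180,-188,-196,-204,-212,-220,-228,-236,-244,-252
v1: 6,6,6,3,6,6,6,6,6,6,6,6,6,6,6,6,6,6,6,6,6,6,6,6,6,6,6,6,6,6,6,6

steps = 9; useful = 192; efficiency = 192/288 = 2/3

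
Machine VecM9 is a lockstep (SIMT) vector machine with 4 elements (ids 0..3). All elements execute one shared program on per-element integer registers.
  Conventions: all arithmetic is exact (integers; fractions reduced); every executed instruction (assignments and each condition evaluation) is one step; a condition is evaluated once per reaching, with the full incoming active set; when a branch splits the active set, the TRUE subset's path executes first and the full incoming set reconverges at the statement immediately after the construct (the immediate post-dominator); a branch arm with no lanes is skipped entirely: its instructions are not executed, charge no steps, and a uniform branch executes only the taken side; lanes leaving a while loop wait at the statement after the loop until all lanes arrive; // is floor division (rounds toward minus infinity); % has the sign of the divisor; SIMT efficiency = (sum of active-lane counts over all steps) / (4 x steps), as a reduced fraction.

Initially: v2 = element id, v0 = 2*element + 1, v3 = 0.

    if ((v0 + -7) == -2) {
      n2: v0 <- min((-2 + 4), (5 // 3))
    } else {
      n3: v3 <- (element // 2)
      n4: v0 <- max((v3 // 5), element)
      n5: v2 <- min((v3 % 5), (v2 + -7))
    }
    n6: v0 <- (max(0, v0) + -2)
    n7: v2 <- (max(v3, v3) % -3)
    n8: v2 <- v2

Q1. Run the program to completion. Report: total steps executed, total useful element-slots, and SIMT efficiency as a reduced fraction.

Answer: 8 steps, 26 useful, 13/16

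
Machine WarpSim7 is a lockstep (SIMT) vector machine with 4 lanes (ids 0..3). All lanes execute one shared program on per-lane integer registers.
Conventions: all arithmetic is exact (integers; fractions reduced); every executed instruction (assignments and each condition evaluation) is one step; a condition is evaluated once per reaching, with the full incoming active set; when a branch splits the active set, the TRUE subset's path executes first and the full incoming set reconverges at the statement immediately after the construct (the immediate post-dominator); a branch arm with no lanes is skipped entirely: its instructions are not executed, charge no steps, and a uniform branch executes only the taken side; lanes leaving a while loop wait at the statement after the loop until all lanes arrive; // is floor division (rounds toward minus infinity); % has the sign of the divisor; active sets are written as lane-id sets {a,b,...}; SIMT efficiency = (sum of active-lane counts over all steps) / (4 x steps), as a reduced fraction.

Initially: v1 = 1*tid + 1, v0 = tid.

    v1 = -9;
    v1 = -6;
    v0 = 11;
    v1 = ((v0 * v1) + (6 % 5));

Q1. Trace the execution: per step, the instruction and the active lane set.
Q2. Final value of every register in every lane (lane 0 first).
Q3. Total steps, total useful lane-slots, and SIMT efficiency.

step 0: v1 <- -9                     {0,1,2,3}
step 1: v1 <- -6                     {0,1,2,3}
step 2: v0 <- 11                     {0,1,2,3}
step 3: v1 <- ((v0 * v1) + (6 % 5))  {0,1,2,3}

Answer: 4 steps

v1: -65,-65,-65,-65
v0: 11,11,11,11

steps = 4; useful = 16; efficiency = 16/16 = 1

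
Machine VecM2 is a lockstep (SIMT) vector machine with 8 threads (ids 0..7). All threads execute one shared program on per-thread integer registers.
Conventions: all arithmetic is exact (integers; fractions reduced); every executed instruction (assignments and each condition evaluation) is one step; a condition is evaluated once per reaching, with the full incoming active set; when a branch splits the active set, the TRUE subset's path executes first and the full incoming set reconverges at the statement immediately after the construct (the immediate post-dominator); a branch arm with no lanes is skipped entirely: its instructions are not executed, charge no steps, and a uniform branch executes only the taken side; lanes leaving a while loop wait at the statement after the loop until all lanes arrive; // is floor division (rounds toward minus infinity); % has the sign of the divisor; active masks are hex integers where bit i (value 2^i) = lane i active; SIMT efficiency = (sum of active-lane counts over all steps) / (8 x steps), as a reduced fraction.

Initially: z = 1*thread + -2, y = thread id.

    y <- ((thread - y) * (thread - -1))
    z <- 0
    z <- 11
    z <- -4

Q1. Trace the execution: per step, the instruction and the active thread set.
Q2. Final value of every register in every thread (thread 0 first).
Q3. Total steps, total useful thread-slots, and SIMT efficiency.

step 0: y <- ((thread - y) * (thread - -1)) 0xff
step 1: z <- 0                       0xff
step 2: z <- 11                      0xff
step 3: z <- -4                      0xff

Answer: 4 steps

z: -4,-4,-4,-4,-4,-4,-4,-4
y: 0,0,0,0,0,0,0,0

steps = 4; useful = 32; efficiency = 32/32 = 1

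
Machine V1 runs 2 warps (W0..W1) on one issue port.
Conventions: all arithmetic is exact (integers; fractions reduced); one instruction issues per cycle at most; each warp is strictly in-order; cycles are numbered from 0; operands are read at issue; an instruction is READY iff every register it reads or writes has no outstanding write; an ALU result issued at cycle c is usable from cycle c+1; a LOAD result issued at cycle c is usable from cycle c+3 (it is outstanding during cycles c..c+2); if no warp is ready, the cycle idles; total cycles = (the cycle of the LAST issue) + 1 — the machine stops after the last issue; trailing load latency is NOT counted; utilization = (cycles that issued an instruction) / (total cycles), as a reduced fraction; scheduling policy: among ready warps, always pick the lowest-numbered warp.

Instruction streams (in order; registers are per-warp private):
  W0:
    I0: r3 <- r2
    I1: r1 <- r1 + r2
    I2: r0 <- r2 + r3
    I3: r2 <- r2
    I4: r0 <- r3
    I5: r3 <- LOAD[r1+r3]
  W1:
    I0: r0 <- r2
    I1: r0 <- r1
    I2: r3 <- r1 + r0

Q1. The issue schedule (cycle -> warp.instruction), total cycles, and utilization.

cycle 0: W0.I0
cycle 1: W0.I1
cycle 2: W0.I2
cycle 3: W0.I3
cycle 4: W0.I4
cycle 5: W0.I5
cycle 6: W1.I0
cycle 7: W1.I1
cycle 8: W1.I2

Answer: 9 cycles, utilization 1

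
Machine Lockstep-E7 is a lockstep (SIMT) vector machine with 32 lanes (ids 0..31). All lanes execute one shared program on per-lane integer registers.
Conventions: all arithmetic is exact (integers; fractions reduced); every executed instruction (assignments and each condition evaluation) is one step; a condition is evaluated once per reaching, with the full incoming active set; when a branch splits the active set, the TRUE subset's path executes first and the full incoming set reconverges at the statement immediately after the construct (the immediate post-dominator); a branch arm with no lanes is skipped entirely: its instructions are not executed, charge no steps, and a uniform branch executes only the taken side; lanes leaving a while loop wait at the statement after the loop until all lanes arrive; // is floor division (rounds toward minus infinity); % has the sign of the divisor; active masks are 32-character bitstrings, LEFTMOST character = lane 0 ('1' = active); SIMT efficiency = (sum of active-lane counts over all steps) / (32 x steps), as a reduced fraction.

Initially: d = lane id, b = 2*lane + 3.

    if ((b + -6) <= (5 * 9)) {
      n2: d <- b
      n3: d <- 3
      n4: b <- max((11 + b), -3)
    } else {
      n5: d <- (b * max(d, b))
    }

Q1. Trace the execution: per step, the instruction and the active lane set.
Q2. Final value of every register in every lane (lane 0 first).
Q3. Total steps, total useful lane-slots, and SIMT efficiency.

step 0: eval ((b + -6) <= (5 * 9))   11111111111111111111111111111111
step 1: d <- b                       11111111111111111111111110000000
step 2: d <- 3                       11111111111111111111111110000000
step 3: b <- max((11 + b), -3)       11111111111111111111111110000000
step 4: d <- (b * max(d, b))         00000000000000000000000001111111

Answer: 5 steps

d: 3,3,3,3,3,3,3,3,3,3,3,3,3,3,3,3,3,3,3,3,3,3,3,3,3,2809,3025,3249,3481,3721,3969,4225
b: 14,16,18,20,22,24,26,28,30,32,34,36,38,40,42,44,46,48,50,52,54,56,58,60,62,53,55,57,59,61,63,65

steps = 5; useful = 114; efficiency = 114/160 = 57/80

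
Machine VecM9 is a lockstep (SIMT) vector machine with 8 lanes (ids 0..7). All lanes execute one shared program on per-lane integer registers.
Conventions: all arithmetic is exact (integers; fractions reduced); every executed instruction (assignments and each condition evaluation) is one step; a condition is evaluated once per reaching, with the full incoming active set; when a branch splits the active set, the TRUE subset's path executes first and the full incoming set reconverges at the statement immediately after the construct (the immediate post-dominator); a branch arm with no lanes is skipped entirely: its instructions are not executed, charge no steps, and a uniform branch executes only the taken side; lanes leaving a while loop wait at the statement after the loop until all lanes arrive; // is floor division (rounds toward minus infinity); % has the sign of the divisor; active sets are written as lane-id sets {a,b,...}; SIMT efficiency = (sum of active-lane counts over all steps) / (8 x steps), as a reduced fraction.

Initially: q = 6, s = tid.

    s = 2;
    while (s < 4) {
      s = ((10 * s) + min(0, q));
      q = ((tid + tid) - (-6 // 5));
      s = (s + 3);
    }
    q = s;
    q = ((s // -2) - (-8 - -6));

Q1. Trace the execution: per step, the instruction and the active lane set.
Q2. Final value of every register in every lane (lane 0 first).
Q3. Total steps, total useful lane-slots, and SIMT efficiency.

step 0: s <- 2                       {0,1,2,3,4,5,6,7}
step 1: eval (s < 4)                 {0,1,2,3,4,5,6,7}
step 2: s <- ((10 * s) + min(0, q))  {0,1,2,3,4,5,6,7}
step 3: q <- ((tid + tid) - (-6 // 5)) {0,1,2,3,4,5,6,7}
step 4: s <- (s + 3)                 {0,1,2,3,4,5,6,7}
step 5: eval (s < 4)                 {0,1,2,3,4,5,6,7}
step 6: q <- s                       {0,1,2,3,4,5,6,7}
step 7: q <- ((s // -2) - (-8 - -6)) {0,1,2,3,4,5,6,7}

Answer: 8 steps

q: -10,-10,-10,-10,-10,-10,-10,-10
s: 23,23,23,23,23,23,23,23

steps = 8; useful = 64; efficiency = 64/64 = 1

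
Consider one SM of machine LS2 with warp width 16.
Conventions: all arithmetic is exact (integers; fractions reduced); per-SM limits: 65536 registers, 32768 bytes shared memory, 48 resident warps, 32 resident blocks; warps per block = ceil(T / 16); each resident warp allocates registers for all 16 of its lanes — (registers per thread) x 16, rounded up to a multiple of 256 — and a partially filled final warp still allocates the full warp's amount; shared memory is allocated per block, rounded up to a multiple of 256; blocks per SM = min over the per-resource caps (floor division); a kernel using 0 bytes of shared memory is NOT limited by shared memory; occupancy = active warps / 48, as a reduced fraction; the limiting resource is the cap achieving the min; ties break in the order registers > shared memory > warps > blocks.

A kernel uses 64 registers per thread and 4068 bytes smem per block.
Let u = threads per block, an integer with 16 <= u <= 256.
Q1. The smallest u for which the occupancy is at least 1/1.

Answer: u = 81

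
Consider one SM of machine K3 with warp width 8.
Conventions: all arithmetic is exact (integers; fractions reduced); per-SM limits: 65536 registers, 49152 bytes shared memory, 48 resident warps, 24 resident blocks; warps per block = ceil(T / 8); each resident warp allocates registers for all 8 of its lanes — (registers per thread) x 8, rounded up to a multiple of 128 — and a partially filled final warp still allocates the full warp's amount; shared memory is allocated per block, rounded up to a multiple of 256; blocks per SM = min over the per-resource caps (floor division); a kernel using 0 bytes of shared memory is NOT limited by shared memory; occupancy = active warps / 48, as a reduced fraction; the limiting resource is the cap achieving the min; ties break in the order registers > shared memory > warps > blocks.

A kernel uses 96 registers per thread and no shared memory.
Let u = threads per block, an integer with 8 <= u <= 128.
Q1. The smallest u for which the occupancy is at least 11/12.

Answer: u = 9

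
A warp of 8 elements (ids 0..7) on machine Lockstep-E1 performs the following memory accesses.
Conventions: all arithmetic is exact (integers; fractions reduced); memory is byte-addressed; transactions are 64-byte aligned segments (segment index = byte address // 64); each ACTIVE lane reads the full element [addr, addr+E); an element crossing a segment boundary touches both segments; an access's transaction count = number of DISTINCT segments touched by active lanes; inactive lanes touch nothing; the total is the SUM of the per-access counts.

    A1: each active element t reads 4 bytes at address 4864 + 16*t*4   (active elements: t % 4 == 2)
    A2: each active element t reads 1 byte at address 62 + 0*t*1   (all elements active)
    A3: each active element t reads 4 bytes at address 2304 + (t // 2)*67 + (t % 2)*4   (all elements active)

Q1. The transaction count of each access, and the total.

A1: 2 transactions
A2: 1 transaction
A3: 4 transactions

Answer: 2,1,4; total 7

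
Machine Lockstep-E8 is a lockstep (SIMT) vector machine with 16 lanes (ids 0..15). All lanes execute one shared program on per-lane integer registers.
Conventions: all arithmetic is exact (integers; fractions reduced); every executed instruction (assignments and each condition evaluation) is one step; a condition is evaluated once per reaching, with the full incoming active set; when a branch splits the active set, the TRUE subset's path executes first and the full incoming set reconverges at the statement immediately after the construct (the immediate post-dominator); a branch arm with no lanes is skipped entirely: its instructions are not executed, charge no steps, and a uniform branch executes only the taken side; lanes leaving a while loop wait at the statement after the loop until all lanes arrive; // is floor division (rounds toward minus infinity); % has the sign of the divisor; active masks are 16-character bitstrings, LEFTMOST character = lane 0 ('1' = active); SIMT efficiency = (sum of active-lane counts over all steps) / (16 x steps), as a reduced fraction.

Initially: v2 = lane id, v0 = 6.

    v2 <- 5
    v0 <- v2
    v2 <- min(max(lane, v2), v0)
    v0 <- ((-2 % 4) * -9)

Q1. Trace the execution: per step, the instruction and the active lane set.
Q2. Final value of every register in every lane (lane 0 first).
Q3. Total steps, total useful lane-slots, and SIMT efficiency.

step 0: v2 <- 5                      1111111111111111
step 1: v0 <- v2                     1111111111111111
step 2: v2 <- min(max(lane, v2), v0) 1111111111111111
step 3: v0 <- ((-2 % 4) * -9)        1111111111111111

Answer: 4 steps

v2: 5,5,5,5,5,5,5,5,5,5,5,5,5,5,5,5
v0: -18,-18,-18,-18,-18,-18,-18,-18,-18,-18,-18,-18,-18,-18,-18,-18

steps = 4; useful = 64; efficiency = 64/64 = 1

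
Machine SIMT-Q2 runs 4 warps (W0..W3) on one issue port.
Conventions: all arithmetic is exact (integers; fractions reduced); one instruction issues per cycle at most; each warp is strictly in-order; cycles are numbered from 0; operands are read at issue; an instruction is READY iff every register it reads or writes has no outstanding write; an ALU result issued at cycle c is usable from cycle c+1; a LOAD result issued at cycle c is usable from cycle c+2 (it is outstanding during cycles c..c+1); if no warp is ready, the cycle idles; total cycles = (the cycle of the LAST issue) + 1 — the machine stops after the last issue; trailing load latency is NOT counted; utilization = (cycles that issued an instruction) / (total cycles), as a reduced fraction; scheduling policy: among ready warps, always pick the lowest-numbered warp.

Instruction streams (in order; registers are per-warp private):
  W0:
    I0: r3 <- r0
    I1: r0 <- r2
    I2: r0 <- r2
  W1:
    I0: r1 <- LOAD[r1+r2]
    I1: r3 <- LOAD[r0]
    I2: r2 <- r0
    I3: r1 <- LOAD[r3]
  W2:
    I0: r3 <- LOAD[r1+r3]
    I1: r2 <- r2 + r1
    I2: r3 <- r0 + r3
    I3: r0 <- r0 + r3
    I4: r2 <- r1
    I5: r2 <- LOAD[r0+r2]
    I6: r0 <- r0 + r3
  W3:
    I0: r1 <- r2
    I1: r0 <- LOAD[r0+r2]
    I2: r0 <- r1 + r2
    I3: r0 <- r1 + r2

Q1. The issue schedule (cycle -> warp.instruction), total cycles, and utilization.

cycle 0: W0.I0
cycle 1: W0.I1
cycle 2: W0.I2
cycle 3: W1.I0
cycle 4: W1.I1
cycle 5: W1.I2
cycle 6: W1.I3
cycle 7: W2.I0
cycle 8: W2.I1
cycle 9: W2.I2
cycle 10: W2.I3
cycle 11: W2.I4
cycle 12: W2.I5
cycle 13: W2.I6
cycle 14: W3.I0
cycle 15: W3.I1
cycle 16: idle
cycle 17: W3.I2
cycle 18: W3.I3

Answer: 19 cycles, utilization 18/19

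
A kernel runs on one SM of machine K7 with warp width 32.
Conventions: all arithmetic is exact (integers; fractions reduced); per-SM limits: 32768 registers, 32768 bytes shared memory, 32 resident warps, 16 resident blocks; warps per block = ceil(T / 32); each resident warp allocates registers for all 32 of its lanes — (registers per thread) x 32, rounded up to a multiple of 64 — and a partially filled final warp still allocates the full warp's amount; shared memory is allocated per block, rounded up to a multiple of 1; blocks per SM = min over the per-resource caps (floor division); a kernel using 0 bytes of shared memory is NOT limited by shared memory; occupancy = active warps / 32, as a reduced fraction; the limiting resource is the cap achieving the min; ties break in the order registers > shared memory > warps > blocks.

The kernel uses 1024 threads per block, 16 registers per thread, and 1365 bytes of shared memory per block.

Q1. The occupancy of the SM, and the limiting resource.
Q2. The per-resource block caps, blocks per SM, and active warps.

Answer: occupancy 1, limited by warps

registers: 2 blocks
shared memory: 24 blocks
warps: 1 block
blocks: 16 blocks

Answer: 1 block, 32 active warps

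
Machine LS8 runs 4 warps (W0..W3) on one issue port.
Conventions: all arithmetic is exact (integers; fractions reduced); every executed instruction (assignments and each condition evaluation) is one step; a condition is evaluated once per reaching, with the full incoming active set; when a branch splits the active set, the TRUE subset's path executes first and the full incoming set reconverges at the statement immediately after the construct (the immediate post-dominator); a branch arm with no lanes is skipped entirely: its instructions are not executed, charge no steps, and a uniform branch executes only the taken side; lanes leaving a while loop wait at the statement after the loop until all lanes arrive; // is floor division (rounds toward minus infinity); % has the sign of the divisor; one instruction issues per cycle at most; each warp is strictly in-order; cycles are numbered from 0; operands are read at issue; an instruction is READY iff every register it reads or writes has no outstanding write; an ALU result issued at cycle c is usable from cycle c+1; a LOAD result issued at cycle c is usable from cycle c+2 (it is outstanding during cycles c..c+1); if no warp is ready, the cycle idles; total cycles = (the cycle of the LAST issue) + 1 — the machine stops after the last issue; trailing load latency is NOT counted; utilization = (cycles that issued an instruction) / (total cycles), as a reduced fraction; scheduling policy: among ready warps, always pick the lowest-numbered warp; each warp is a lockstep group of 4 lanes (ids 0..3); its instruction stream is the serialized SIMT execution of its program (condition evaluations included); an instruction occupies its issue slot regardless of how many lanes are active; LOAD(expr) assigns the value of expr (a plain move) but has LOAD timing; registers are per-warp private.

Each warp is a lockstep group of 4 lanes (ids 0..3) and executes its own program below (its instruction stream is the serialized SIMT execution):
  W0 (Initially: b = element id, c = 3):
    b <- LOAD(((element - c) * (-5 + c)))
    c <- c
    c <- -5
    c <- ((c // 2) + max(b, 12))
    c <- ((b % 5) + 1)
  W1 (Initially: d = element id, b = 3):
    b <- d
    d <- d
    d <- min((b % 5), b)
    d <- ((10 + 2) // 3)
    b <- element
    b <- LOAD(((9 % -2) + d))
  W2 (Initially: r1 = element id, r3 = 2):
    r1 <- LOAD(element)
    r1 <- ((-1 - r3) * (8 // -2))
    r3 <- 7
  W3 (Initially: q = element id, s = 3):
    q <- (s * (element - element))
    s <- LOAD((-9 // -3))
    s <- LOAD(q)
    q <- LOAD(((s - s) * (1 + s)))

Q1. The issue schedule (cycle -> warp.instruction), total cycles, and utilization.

cycle 0: W0.I0
cycle 1: W0.I1
cycle 2: W0.I2
cycle 3: W0.I3
cycle 4: W0.I4
cycle 5: W1.I0
cycle 6: W1.I1
cycle 7: W1.I2
cycle 8: W1.I3
cycle 9: W1.I4
cycle 10: W1.I5
cycle 11: W2.I0
cycle 12: W3.I0
cycle 13: W2.I1
cycle 14: W2.I2
cycle 15: W3.I1
cycle 16: idle
cycle 17: W3.I2
cycle 18: idle
cycle 19: W3.I3

Answer: 20 cycles, utilization 9/10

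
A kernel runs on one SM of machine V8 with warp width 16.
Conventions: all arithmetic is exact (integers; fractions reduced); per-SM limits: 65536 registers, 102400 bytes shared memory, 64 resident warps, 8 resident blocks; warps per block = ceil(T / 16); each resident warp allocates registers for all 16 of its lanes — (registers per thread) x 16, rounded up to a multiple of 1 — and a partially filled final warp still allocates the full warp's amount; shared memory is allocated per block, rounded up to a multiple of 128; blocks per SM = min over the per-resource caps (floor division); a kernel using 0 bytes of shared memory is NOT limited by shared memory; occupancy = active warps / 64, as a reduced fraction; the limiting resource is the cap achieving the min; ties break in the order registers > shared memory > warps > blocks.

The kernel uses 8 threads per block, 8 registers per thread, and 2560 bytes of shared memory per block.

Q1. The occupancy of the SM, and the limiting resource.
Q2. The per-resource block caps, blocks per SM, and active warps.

Answer: occupancy 1/8, limited by blocks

registers: 512 blocks
shared memory: 40 blocks
warps: 64 blocks
blocks: 8 blocks

Answer: 8 blocks, 8 active warps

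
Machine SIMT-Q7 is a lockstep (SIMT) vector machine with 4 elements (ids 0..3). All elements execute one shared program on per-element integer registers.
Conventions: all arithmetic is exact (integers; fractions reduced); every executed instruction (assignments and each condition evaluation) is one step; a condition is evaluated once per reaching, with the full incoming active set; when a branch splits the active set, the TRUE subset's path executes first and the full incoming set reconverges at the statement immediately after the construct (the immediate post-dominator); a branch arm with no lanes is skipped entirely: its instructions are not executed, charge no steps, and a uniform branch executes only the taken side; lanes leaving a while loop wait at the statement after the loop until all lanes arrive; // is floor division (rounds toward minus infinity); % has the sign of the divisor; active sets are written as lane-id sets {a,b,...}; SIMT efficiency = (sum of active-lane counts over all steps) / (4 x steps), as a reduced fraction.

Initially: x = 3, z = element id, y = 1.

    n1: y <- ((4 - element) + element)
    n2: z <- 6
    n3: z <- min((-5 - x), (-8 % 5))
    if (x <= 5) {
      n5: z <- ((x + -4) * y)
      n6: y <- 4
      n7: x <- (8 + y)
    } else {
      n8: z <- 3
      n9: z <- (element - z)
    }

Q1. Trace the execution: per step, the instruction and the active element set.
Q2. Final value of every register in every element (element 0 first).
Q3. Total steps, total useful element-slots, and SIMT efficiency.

step 0: y <- ((4 - element) + element) {0,1,2,3}
step 1: z <- 6                       {0,1,2,3}
step 2: z <- min((-5 - x), (-8 % 5)) {0,1,2,3}
step 3: eval (x <= 5)                {0,1,2,3}
step 4: z <- ((x + -4) * y)          {0,1,2,3}
step 5: y <- 4                       {0,1,2,3}
step 6: x <- (8 + y)                 {0,1,2,3}

Answer: 7 steps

x: 12,12,12,12
z: -4,-4,-4,-4
y: 4,4,4,4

steps = 7; useful = 28; efficiency = 28/28 = 1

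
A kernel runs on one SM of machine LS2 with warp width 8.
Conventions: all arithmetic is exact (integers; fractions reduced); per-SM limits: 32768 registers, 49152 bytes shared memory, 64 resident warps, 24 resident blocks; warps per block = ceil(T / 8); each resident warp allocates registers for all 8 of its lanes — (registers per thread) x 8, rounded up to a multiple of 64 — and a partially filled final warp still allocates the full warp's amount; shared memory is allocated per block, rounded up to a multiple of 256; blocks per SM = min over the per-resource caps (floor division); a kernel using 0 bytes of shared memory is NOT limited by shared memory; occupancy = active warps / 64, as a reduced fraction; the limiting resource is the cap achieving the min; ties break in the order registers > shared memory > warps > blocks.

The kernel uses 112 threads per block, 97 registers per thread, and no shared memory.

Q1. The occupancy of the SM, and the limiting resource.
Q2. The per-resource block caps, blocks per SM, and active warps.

Answer: occupancy 7/16, limited by registers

registers: 2 blocks
shared memory: no limit (kernel uses none)
warps: 4 blocks
blocks: 24 blocks

Answer: 2 blocks, 28 active warps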